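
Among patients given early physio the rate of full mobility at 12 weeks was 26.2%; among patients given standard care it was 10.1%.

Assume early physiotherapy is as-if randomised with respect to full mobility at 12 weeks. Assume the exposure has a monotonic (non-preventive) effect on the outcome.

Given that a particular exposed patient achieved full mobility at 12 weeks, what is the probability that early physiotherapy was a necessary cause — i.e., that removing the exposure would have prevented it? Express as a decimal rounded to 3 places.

PN ≈ 0.615

p₁ = 0.262, p₀ = 0.101.
Under exogeneity and monotonicity, PN = (p₁ − p₀) / p₁.
PN = (0.262 − 0.101) / 0.262 = 0.161 / 0.262 ≈ 0.6145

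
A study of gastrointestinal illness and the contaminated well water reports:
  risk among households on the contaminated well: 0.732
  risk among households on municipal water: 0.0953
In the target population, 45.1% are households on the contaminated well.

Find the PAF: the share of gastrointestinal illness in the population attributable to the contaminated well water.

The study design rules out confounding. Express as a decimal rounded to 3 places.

Let p₁ = 0.732, p₀ = 0.0953.
Overall risk P(Y=1) = π·p₁ + (1−π)·p₀ = 0.451×0.732 + 0.549×0.0953 = 0.38245.
Under exogeneity, PAF = [P(Y=1) − p₀] / P(Y=1).
PAF = (0.38245 − 0.0953) / 0.38245 ≈ 0.7508

PAF ≈ 0.751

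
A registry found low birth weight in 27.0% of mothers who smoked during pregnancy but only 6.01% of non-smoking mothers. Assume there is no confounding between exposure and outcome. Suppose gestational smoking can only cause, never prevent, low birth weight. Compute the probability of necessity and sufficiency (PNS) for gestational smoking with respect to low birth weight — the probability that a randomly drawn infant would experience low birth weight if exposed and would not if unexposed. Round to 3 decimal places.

p₁ = 0.27, p₀ = 0.0601.
Under exogeneity and monotonicity, PNS = p₁ − p₀.
PNS = 0.27 − 0.0601 = 0.2099

PNS ≈ 0.210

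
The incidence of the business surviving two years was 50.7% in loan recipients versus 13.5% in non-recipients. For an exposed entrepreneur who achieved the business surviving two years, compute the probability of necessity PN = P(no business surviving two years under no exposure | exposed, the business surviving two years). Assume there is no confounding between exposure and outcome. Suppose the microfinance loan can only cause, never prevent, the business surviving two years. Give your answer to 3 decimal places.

p₁ = 0.507, p₀ = 0.135.
Under exogeneity and monotonicity, PN = (p₁ − p₀) / p₁.
PN = (0.507 − 0.135) / 0.507 = 0.372 / 0.507 ≈ 0.7337

PN ≈ 0.734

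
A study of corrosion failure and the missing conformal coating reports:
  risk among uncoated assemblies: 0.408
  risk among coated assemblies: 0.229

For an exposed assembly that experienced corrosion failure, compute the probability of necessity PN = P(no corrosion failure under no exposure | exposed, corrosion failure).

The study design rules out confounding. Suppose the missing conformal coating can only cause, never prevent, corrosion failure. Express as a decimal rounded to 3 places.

Let p₁ = 0.408, p₀ = 0.229.
Under exogeneity and monotonicity, PN = (p₁ − p₀) / p₁.
PN = (0.408 − 0.229) / 0.408 = 0.179 / 0.408 ≈ 0.4387

PN ≈ 0.439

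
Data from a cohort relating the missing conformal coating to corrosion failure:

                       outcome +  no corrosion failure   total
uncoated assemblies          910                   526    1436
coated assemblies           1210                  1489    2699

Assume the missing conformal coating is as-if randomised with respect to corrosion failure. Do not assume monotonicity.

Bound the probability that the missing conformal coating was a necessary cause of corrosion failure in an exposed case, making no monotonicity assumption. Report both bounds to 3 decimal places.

p₁ = P(outcome | exposed) = 910/1436 = 0.6337
p₀ = P(outcome | unexposed) = 1210/2699 = 0.44831
Under exogeneity alone the bounds on PN are max{0,(p₁−p₀)/p₁} ≤ PN ≤ min{1,(1−p₀)/p₁}.
  lower = (p₁ − p₀)/p₁ = 0.18539 / 0.6337 ≈ 0.2926
  upper = min{1, (1 − p₀)/p₁} = 0.55169 / 0.6337 ≈ 0.8706

0.293 ≤ PN ≤ 0.871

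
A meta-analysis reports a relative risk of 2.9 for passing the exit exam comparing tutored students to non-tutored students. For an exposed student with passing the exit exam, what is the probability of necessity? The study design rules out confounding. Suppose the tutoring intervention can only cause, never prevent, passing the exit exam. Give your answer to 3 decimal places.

PN ≈ 0.655

Under exogeneity and monotonicity, PN = (RR − 1) / RR = 1 − 1/RR.
PN = (2.9 − 1) / 2.9 = 1.9 / 2.9 ≈ 0.6552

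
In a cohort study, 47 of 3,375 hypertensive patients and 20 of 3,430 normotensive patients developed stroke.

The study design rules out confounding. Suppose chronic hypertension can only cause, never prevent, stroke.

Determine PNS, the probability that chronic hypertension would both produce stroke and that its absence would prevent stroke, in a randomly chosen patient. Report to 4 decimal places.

PNS ≈ 0.0081

p₁ = P(outcome | exposed) = 47/3375 = 0.013926
p₀ = P(outcome | unexposed) = 20/3430 = 0.0058309
Under exogeneity and monotonicity, PNS = p₁ − p₀.
PNS = 0.013926 − 0.0058309 = 0.008095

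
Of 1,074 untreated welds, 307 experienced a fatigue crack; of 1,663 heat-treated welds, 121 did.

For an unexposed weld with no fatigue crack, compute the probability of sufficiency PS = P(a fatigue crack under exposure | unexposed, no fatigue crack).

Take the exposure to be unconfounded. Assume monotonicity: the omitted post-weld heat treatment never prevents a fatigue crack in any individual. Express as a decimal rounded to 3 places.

p₁ = P(outcome | exposed) = 307/1074 = 0.28585
p₀ = P(outcome | unexposed) = 121/1663 = 0.07276
Under exogeneity and monotonicity, PS = (p₁ − p₀) / (1 − p₀).
PS = (0.28585 − 0.07276) / (1 − 0.07276) = 0.21309 / 0.92724 ≈ 0.2298

PS ≈ 0.230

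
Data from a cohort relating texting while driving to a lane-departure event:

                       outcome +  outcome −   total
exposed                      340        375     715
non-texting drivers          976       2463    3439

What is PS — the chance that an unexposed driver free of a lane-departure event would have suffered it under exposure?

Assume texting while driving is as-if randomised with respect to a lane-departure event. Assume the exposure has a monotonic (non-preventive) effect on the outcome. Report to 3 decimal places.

p₁ = P(outcome | exposed) = 340/715 = 0.47552
p₀ = P(outcome | unexposed) = 976/3439 = 0.2838
Under exogeneity and monotonicity, PS = (p₁ − p₀)/(1 − p₀).
PS = (0.47552 − 0.2838) / 0.7162 ≈ 0.2677

PS ≈ 0.268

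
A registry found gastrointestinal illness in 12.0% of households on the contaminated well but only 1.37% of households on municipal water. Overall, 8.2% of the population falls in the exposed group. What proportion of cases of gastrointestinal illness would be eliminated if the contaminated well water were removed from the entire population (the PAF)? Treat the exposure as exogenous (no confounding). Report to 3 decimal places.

p₁ = 0.12, p₀ = 0.0137.
Overall risk P(Y=1) = π·p₁ + (1−π)·p₀ = 0.082×0.12 + 0.918×0.0137 = 0.022417.
Under exogeneity, PAF = [P(Y=1) − p₀] / P(Y=1).
PAF = (0.022417 − 0.0137) / 0.022417 ≈ 0.3888

PAF ≈ 0.389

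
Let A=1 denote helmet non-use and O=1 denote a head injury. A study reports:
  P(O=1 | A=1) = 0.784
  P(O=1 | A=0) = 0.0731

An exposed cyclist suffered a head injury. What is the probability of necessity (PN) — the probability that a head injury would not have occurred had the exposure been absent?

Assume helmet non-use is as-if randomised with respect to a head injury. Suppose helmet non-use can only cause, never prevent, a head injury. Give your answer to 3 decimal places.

Let p₁ = 0.784, p₀ = 0.0731.
Under exogeneity and monotonicity, PN = (p₁ − p₀) / p₁.
PN = (0.784 − 0.0731) / 0.784 = 0.7109 / 0.784 ≈ 0.9068

PN ≈ 0.907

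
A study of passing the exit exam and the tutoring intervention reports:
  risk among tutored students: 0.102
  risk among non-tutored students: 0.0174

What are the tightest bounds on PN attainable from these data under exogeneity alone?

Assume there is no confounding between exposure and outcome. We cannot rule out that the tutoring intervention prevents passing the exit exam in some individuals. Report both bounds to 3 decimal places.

0.829 ≤ PN ≤ 1.000

Let p₁ = 0.102, p₀ = 0.0174.
Under exogeneity alone the bounds on PN are max{0,(p₁−p₀)/p₁} ≤ PN ≤ min{1,(1−p₀)/p₁}.
  lower = (p₁ − p₀)/p₁ = 0.0846 / 0.102 ≈ 0.8294
  upper = min{1, (1 − p₀)/p₁} = 0.9826 / 0.102 ≈ 9.6333 → capped at 1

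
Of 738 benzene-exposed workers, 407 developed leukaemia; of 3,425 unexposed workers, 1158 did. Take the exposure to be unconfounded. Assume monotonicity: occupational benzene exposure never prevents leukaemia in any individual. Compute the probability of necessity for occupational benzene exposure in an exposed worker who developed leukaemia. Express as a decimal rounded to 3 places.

p₁ = P(outcome | exposed) = 407/738 = 0.55149
p₀ = P(outcome | unexposed) = 1158/3425 = 0.3381
Under exogeneity and monotonicity, PN = (p₁ − p₀) / p₁.
PN = (0.55149 − 0.3381) / 0.55149 = 0.21339 / 0.55149 ≈ 0.3869

PN ≈ 0.387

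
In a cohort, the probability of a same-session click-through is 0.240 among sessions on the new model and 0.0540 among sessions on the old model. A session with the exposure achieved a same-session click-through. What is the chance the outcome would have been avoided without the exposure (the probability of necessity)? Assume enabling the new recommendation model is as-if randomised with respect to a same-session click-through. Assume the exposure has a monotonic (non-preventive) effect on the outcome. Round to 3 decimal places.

PN ≈ 0.775

Let p₁ = 0.24, p₀ = 0.054.
Under exogeneity and monotonicity, PN = (p₁ − p₀) / p₁.
PN = (0.24 − 0.054) / 0.24 = 0.186 / 0.24 ≈ 0.7750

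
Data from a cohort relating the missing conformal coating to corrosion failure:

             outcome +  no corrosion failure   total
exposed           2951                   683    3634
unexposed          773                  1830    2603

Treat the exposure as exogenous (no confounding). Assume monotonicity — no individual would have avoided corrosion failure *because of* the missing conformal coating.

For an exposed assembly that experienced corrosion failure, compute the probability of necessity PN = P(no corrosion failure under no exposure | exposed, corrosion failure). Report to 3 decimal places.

PN ≈ 0.634

p₁ = P(outcome | exposed) = 2951/3634 = 0.81205
p₀ = P(outcome | unexposed) = 773/2603 = 0.29697
Under exogeneity and monotonicity, PN = (p₁ − p₀)/p₁.
PN = (0.81205 − 0.29697) / 0.81205 ≈ 0.6343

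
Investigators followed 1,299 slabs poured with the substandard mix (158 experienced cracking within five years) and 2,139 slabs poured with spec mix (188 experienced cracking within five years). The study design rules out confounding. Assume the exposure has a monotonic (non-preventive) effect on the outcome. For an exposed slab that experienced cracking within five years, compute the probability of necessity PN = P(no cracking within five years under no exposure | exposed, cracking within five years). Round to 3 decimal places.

p₁ = P(outcome | exposed) = 158/1299 = 0.12163
p₀ = P(outcome | unexposed) = 188/2139 = 0.087892
Under exogeneity and monotonicity, PN = (p₁ − p₀) / p₁.
PN = (0.12163 − 0.087892) / 0.12163 = 0.03374 / 0.12163 ≈ 0.2774

PN ≈ 0.277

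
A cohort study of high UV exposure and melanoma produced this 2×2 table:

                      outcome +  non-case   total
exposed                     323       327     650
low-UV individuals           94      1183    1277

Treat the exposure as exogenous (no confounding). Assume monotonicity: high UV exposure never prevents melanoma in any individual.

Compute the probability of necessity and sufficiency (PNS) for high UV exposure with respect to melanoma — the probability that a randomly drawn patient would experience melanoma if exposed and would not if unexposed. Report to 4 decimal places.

PNS ≈ 0.4233

p₁ = P(outcome | exposed) = 323/650 = 0.49692
p₀ = P(outcome | unexposed) = 94/1277 = 0.07361
Under exogeneity and monotonicity, PNS = p₁ − p₀.
PNS = 0.49692 − 0.07361 = 0.42331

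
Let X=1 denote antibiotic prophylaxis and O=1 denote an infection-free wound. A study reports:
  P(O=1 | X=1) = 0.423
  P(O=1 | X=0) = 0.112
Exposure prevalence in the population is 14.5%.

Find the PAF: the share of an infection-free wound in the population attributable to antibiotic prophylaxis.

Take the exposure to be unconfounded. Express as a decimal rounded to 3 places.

PAF ≈ 0.287

Let p₁ = 0.423, p₀ = 0.112.
Overall risk P(Y=1) = π·p₁ + (1−π)·p₀ = 0.145×0.423 + 0.855×0.112 = 0.15709.
Under exogeneity, PAF = [P(Y=1) − p₀] / P(Y=1).
PAF = (0.15709 − 0.112) / 0.15709 ≈ 0.2871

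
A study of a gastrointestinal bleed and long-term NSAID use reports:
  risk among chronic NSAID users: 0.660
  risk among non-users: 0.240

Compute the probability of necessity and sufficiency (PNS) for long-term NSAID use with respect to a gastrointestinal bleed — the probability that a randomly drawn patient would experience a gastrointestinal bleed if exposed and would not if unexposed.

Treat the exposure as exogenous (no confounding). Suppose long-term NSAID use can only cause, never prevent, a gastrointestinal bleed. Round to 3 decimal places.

Let p₁ = 0.66, p₀ = 0.24.
Under exogeneity and monotonicity, PNS = p₁ − p₀.
PNS = 0.66 − 0.24 = 0.42

PNS ≈ 0.420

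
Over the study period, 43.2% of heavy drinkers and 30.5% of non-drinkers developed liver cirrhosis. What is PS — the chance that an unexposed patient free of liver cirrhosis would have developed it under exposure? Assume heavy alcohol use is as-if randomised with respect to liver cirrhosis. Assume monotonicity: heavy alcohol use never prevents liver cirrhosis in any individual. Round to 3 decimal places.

p₁ = 0.432, p₀ = 0.305.
Under exogeneity and monotonicity, PS = (p₁ − p₀) / (1 − p₀).
PS = (0.432 − 0.305) / (1 − 0.305) = 0.127 / 0.695 ≈ 0.1827

PS ≈ 0.183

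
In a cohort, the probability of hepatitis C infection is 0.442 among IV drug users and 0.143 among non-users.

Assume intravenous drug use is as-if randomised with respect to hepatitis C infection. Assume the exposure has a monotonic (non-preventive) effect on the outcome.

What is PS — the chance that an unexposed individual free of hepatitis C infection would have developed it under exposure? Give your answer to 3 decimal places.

Let p₁ = 0.442, p₀ = 0.143.
Under exogeneity and monotonicity, PS = (p₁ − p₀) / (1 − p₀).
PS = (0.442 − 0.143) / (1 − 0.143) = 0.299 / 0.857 ≈ 0.3489

PS ≈ 0.349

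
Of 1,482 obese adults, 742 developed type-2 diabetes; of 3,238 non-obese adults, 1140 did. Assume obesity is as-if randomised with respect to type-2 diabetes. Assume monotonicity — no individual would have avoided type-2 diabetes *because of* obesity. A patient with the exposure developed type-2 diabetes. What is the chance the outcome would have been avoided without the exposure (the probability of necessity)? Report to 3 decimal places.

PN ≈ 0.297

p₁ = P(outcome | exposed) = 742/1482 = 0.50067
p₀ = P(outcome | unexposed) = 1140/3238 = 0.35207
Under exogeneity and monotonicity, PN = (p₁ − p₀) / p₁.
PN = (0.50067 − 0.35207) / 0.50067 = 0.14861 / 0.50067 ≈ 0.2968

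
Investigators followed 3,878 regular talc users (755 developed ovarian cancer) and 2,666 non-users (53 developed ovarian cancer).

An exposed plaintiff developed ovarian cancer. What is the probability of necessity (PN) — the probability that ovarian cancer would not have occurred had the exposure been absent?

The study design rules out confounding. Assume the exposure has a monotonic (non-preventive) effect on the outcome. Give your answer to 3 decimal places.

p₁ = P(outcome | exposed) = 755/3878 = 0.19469
p₀ = P(outcome | unexposed) = 53/2666 = 0.01988
Under exogeneity and monotonicity, PN = (p₁ − p₀) / p₁.
PN = (0.19469 − 0.01988) / 0.19469 = 0.17481 / 0.19469 ≈ 0.8979

PN ≈ 0.898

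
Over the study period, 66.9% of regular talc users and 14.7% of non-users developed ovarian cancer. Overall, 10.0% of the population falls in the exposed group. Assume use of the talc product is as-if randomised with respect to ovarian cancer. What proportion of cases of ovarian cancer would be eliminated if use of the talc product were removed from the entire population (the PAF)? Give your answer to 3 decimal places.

p₁ = 0.669, p₀ = 0.147.
Overall risk P(Y=1) = π·p₁ + (1−π)·p₀ = 0.1×0.669 + 0.9×0.147 = 0.1992.
Under exogeneity, PAF = [P(Y=1) − p₀] / P(Y=1).
PAF = (0.1992 − 0.147) / 0.1992 ≈ 0.2620

PAF ≈ 0.262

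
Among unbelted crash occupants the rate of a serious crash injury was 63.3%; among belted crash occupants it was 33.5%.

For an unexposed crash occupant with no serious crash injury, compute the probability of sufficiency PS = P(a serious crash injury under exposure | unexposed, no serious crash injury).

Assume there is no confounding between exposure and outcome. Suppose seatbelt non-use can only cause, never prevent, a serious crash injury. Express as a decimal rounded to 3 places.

PS ≈ 0.448

p₁ = 0.633, p₀ = 0.335.
Under exogeneity and monotonicity, PS = (p₁ − p₀) / (1 − p₀).
PS = (0.633 − 0.335) / (1 − 0.335) = 0.298 / 0.665 ≈ 0.4481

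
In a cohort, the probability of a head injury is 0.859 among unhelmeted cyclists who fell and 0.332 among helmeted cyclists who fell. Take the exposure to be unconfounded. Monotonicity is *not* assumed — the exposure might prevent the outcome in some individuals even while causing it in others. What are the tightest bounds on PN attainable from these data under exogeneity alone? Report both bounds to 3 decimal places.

Let p₁ = 0.859, p₀ = 0.332.
Under exogeneity alone the bounds on PN are max{0,(p₁−p₀)/p₁} ≤ PN ≤ min{1,(1−p₀)/p₁}.
  lower = (p₁ − p₀)/p₁ = 0.527 / 0.859 ≈ 0.6135
  upper = min{1, (1 − p₀)/p₁} = 0.668 / 0.859 ≈ 0.7776

0.614 ≤ PN ≤ 0.778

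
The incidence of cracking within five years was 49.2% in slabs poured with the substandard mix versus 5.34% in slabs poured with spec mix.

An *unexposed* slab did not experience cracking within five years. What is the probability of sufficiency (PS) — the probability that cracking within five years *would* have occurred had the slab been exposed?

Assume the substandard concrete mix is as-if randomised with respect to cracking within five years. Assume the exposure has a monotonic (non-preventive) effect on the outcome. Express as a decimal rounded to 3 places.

p₁ = 0.492, p₀ = 0.0534.
Under exogeneity and monotonicity, PS = (p₁ − p₀) / (1 − p₀).
PS = (0.492 − 0.0534) / (1 − 0.0534) = 0.4386 / 0.9466 ≈ 0.4633

PS ≈ 0.463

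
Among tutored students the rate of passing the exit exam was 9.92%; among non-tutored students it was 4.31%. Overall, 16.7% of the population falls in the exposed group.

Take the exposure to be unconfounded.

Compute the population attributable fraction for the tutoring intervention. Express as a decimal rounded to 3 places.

PAF ≈ 0.179

p₁ = 0.0992, p₀ = 0.0431.
Overall risk P(Y=1) = π·p₁ + (1−π)·p₀ = 0.167×0.0992 + 0.833×0.0431 = 0.052469.
Under exogeneity, PAF = [P(Y=1) − p₀] / P(Y=1).
PAF = (0.052469 − 0.0431) / 0.052469 ≈ 0.1786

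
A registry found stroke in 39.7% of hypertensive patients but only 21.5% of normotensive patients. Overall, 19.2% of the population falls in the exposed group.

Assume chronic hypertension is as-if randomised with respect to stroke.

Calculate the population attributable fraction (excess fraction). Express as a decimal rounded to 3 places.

p₁ = 0.397, p₀ = 0.215.
Overall risk P(Y=1) = π·p₁ + (1−π)·p₀ = 0.192×0.397 + 0.808×0.215 = 0.24994.
Under exogeneity, PAF = [P(Y=1) − p₀] / P(Y=1).
PAF = (0.24994 − 0.215) / 0.24994 ≈ 0.1398

PAF ≈ 0.140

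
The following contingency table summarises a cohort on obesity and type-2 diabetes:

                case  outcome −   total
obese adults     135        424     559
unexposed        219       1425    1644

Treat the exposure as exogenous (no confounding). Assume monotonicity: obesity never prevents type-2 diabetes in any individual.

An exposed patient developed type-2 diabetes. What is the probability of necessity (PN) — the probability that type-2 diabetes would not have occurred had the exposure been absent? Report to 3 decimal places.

PN ≈ 0.448

p₁ = P(outcome | exposed) = 135/559 = 0.2415
p₀ = P(outcome | unexposed) = 219/1644 = 0.13321
Under exogeneity and monotonicity, PN = (p₁ − p₀) / p₁.
PN = (0.2415 − 0.13321) / 0.2415 = 0.10829 / 0.2415 ≈ 0.4484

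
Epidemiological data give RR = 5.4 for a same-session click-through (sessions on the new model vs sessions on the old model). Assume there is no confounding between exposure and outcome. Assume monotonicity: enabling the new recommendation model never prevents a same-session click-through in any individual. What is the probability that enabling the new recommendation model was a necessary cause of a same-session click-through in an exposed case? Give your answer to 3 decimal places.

PN ≈ 0.815

Under exogeneity and monotonicity, PN = (RR − 1) / RR = 1 − 1/RR.
PN = (5.4 − 1) / 5.4 = 4.4 / 5.4 ≈ 0.8148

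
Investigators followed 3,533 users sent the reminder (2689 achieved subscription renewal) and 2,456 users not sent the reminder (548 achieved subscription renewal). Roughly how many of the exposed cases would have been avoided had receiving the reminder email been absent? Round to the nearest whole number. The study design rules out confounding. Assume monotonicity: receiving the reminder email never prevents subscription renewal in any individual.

about 1901 cases

p₁ = P(outcome | exposed) = 2689/3533 = 0.76111
p₀ = P(outcome | unexposed) = 548/2456 = 0.22313
PN = (p₁ − p₀)/p₁ = (0.76111 − 0.22313) / 0.76111 ≈ 0.70684.
Attributable cases ≈ PN × (exposed cases) = 0.70684 × 2689 ≈ 1900.69.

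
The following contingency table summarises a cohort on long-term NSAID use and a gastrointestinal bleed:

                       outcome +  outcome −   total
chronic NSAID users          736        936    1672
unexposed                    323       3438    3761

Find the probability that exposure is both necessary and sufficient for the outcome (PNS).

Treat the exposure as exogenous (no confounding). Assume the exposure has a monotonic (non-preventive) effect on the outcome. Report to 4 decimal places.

p₁ = P(outcome | exposed) = 736/1672 = 0.44019
p₀ = P(outcome | unexposed) = 323/3761 = 0.085881
Under exogeneity and monotonicity, PNS = p₁ − p₀.
PNS = 0.44019 − 0.085881 = 0.35431

PNS ≈ 0.3543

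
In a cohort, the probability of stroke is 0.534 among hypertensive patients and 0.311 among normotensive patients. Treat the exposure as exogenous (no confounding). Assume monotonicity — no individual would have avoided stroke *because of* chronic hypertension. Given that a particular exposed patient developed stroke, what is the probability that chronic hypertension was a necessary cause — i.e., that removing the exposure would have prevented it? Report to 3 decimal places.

Let p₁ = 0.534, p₀ = 0.311.
Under exogeneity and monotonicity, PN = (p₁ − p₀) / p₁.
PN = (0.534 − 0.311) / 0.534 = 0.223 / 0.534 ≈ 0.4176

PN ≈ 0.418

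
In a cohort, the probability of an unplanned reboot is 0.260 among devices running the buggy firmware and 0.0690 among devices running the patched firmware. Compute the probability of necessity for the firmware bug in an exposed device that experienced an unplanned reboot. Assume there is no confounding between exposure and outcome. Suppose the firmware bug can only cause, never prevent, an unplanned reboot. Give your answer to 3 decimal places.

Let p₁ = 0.26, p₀ = 0.069.
Under exogeneity and monotonicity, PN = (p₁ − p₀) / p₁.
PN = (0.26 − 0.069) / 0.26 = 0.191 / 0.26 ≈ 0.7346

PN ≈ 0.735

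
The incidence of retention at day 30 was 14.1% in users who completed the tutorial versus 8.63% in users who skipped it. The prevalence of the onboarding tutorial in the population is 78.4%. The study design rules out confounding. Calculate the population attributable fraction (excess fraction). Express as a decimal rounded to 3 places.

PAF ≈ 0.332

p₁ = 0.141, p₀ = 0.0863.
Overall risk P(Y=1) = π·p₁ + (1−π)·p₀ = 0.784×0.141 + 0.216×0.0863 = 0.12918.
Under exogeneity, PAF = [P(Y=1) − p₀] / P(Y=1).
PAF = (0.12918 − 0.0863) / 0.12918 ≈ 0.3320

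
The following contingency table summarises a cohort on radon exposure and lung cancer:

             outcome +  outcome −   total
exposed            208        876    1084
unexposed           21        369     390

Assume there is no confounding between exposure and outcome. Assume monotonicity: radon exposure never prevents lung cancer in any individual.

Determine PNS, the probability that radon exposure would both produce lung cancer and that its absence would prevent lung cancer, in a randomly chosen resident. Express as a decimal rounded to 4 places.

p₁ = P(outcome | exposed) = 208/1084 = 0.19188
p₀ = P(outcome | unexposed) = 21/390 = 0.053846
Under exogeneity and monotonicity, PNS = p₁ − p₀.
PNS = 0.19188 − 0.053846 = 0.13804

PNS ≈ 0.1380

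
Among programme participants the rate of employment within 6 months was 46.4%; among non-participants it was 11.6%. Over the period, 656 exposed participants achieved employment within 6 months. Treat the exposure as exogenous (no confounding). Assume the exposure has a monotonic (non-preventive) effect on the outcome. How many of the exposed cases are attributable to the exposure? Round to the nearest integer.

about 492 cases

p₁ = 0.464, p₀ = 0.116.
PN = (p₁ − p₀)/p₁ = (0.464 − 0.116) / 0.464 ≈ 0.75000.
Attributable cases ≈ PN × (exposed cases) = 0.75000 × 656 ≈ 492.00.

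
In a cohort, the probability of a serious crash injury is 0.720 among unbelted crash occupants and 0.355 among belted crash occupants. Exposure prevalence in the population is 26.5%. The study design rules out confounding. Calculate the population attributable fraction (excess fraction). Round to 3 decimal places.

Let p₁ = 0.72, p₀ = 0.355.
Overall risk P(Y=1) = π·p₁ + (1−π)·p₀ = 0.265×0.72 + 0.735×0.355 = 0.45172.
Under exogeneity, PAF = [P(Y=1) − p₀] / P(Y=1).
PAF = (0.45172 − 0.355) / 0.45172 ≈ 0.2141

PAF ≈ 0.214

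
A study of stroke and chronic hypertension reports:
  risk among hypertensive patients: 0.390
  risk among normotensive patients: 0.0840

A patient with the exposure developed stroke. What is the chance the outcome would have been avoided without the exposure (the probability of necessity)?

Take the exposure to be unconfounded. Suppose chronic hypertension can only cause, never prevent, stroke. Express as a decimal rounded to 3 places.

Let p₁ = 0.39, p₀ = 0.084.
Under exogeneity and monotonicity, PN = (p₁ − p₀) / p₁.
PN = (0.39 − 0.084) / 0.39 = 0.306 / 0.39 ≈ 0.7846

PN ≈ 0.785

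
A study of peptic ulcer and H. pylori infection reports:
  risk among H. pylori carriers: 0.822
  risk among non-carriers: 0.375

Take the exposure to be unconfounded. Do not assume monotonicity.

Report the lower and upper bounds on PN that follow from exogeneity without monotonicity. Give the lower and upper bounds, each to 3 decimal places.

0.544 ≤ PN ≤ 0.760

Let p₁ = 0.822, p₀ = 0.375.
Under exogeneity alone the bounds on PN are max{0,(p₁−p₀)/p₁} ≤ PN ≤ min{1,(1−p₀)/p₁}.
  lower = (p₁ − p₀)/p₁ = 0.447 / 0.822 ≈ 0.5438
  upper = min{1, (1 − p₀)/p₁} = 0.625 / 0.822 ≈ 0.7603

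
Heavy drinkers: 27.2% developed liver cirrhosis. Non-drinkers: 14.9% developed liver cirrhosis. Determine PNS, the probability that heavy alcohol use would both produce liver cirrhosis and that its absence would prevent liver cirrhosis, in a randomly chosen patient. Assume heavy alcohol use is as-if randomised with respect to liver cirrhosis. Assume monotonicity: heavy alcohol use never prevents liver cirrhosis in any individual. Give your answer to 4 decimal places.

p₁ = 0.272, p₀ = 0.149.
Under exogeneity and monotonicity, PNS = p₁ − p₀.
PNS = 0.272 − 0.149 = 0.123

PNS ≈ 0.1230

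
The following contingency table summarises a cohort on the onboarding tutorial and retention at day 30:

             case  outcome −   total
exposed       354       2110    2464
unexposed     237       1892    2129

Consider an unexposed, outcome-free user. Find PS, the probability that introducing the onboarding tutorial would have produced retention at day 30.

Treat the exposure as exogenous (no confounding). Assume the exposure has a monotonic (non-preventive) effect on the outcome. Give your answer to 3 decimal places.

p₁ = P(outcome | exposed) = 354/2464 = 0.14367
p₀ = P(outcome | unexposed) = 237/2129 = 0.11132
Under exogeneity and monotonicity, PS = (p₁ − p₀) / (1 − p₀).
PS = (0.14367 − 0.11132) / (1 − 0.11132) = 0.032349 / 0.88868 ≈ 0.0364

PS ≈ 0.036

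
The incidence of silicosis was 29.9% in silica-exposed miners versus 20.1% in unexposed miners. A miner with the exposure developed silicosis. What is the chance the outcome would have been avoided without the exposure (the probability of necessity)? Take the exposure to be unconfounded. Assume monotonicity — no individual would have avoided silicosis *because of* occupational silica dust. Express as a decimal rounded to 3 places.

PN ≈ 0.328

p₁ = 0.299, p₀ = 0.201.
Under exogeneity and monotonicity, PN = (p₁ − p₀) / p₁.
PN = (0.299 − 0.201) / 0.299 = 0.098 / 0.299 ≈ 0.3278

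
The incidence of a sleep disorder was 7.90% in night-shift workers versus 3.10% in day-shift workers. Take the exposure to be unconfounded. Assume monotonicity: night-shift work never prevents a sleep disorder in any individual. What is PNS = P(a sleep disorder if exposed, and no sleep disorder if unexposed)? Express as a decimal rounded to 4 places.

p₁ = 0.079, p₀ = 0.031.
Under exogeneity and monotonicity, PNS = p₁ − p₀.
PNS = 0.079 − 0.031 = 0.048

PNS ≈ 0.0480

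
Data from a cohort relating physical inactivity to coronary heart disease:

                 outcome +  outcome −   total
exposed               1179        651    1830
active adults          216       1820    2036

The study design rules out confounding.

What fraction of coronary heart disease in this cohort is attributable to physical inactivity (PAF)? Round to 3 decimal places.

PAF ≈ 0.706

p₁ = P(outcome | exposed) = 1179/1830 = 0.64426
p₀ = P(outcome | unexposed) = 216/2036 = 0.10609
Exposure prevalence π = 1830/3866 = 0.47336; overall risk P(Y=1) = 0.36084.
Under exogeneity, PAF = [P(Y=1) − p₀]/P(Y=1).
PAF = (0.36084 − 0.10609) / 0.36084 ≈ 0.7060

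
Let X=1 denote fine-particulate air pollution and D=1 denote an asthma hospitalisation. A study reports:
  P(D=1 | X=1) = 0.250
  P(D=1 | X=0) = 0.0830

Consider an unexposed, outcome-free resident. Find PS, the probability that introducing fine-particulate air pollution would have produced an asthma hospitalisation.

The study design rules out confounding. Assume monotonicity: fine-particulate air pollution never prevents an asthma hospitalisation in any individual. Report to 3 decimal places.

PS ≈ 0.182

Let p₁ = 0.25, p₀ = 0.083.
Under exogeneity and monotonicity, PS = (p₁ − p₀) / (1 − p₀).
PS = (0.25 − 0.083) / (1 − 0.083) = 0.167 / 0.917 ≈ 0.1821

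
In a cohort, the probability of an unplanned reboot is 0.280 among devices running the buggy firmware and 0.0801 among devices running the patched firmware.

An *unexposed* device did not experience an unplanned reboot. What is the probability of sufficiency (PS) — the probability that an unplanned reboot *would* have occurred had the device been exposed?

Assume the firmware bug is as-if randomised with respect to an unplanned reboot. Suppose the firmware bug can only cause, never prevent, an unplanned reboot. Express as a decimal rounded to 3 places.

Let p₁ = 0.28, p₀ = 0.0801.
Under exogeneity and monotonicity, PS = (p₁ − p₀) / (1 − p₀).
PS = (0.28 − 0.0801) / (1 − 0.0801) = 0.1999 / 0.9199 ≈ 0.2173

PS ≈ 0.217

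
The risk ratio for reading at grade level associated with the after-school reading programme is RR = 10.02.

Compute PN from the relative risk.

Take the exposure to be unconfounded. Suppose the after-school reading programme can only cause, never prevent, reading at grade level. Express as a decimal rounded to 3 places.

Under exogeneity and monotonicity, PN = (RR − 1) / RR = 1 − 1/RR.
PN = (10.02 − 1) / 10.02 = 9.02 / 10.02 ≈ 0.9002

PN ≈ 0.900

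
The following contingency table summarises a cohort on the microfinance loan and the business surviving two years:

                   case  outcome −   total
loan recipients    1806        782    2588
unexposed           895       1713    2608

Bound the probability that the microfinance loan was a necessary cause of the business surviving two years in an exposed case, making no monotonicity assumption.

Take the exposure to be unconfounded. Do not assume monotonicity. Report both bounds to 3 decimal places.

0.508 ≤ PN ≤ 0.941

p₁ = P(outcome | exposed) = 1806/2588 = 0.69784
p₀ = P(outcome | unexposed) = 895/2608 = 0.34317
Under exogeneity alone the bounds on PN are max{0,(p₁−p₀)/p₁} ≤ PN ≤ min{1,(1−p₀)/p₁}.
  lower = (p₁ − p₀)/p₁ = 0.35466 / 0.69784 ≈ 0.5082
  upper = min{1, (1 − p₀)/p₁} = 0.65683 / 0.69784 ≈ 0.9412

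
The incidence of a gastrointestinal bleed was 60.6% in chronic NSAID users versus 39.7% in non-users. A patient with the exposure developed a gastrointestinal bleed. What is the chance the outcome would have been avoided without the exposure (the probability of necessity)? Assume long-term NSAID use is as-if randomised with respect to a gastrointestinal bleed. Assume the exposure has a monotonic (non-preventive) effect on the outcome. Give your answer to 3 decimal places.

p₁ = 0.606, p₀ = 0.397.
Under exogeneity and monotonicity, PN = (p₁ − p₀) / p₁.
PN = (0.606 − 0.397) / 0.606 = 0.209 / 0.606 ≈ 0.3449

PN ≈ 0.345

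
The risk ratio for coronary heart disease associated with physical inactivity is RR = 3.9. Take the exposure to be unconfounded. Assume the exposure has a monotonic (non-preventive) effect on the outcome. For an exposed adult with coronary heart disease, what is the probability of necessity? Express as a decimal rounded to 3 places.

PN ≈ 0.744

Under exogeneity and monotonicity, PN = (RR − 1) / RR = 1 − 1/RR.
PN = (3.9 − 1) / 3.9 = 2.9 / 3.9 ≈ 0.7436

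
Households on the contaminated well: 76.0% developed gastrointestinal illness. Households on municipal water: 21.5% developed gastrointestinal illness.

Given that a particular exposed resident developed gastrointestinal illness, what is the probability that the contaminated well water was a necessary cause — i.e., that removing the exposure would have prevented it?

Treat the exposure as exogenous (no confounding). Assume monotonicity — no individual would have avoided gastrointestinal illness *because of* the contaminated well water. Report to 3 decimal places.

p₁ = 0.76, p₀ = 0.215.
Under exogeneity and monotonicity, PN = (p₁ − p₀) / p₁.
PN = (0.76 − 0.215) / 0.76 = 0.545 / 0.76 ≈ 0.7171

PN ≈ 0.717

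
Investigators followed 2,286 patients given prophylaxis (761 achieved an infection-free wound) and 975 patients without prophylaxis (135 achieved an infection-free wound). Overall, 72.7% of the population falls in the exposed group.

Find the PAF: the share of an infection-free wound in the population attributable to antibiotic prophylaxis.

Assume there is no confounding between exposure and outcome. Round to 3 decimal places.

PAF ≈ 0.505

p₁ = P(outcome | exposed) = 761/2286 = 0.3329
p₀ = P(outcome | unexposed) = 135/975 = 0.13846
Overall risk P(Y=1) = π·p₁ + (1−π)·p₀ = 0.727×0.3329 + 0.273×0.13846 = 0.27982.
Under exogeneity, PAF = [P(Y=1) − p₀] / P(Y=1).
PAF = (0.27982 − 0.13846) / 0.27982 ≈ 0.5052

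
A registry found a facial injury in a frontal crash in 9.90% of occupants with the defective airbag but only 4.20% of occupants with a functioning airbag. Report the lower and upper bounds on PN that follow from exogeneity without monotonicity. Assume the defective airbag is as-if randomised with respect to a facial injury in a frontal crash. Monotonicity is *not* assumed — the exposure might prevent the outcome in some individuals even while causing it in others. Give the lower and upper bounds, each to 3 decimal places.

p₁ = 0.099, p₀ = 0.042.
Under exogeneity alone the bounds on PN are max{0,(p₁−p₀)/p₁} ≤ PN ≤ min{1,(1−p₀)/p₁}.
  lower = (p₁ − p₀)/p₁ = 0.057 / 0.099 ≈ 0.5758
  upper = min{1, (1 − p₀)/p₁} = 0.958 / 0.099 ≈ 9.6768 → capped at 1

0.576 ≤ PN ≤ 1.000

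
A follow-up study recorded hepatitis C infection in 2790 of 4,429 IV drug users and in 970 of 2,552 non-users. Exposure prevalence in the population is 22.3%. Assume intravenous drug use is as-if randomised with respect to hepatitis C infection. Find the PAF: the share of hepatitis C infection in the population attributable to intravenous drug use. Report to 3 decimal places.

PAF ≈ 0.128

p₁ = P(outcome | exposed) = 2790/4429 = 0.62994
p₀ = P(outcome | unexposed) = 970/2552 = 0.38009
Overall risk P(Y=1) = π·p₁ + (1−π)·p₀ = 0.223×0.62994 + 0.777×0.38009 = 0.43581.
Under exogeneity, PAF = [P(Y=1) − p₀] / P(Y=1).
PAF = (0.43581 − 0.38009) / 0.43581 ≈ 0.1278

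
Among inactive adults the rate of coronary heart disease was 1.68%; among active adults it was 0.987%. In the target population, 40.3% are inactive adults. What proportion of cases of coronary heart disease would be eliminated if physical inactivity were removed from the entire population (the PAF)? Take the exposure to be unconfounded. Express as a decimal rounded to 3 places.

PAF ≈ 0.221

p₁ = 0.0168, p₀ = 0.00987.
Overall risk P(Y=1) = π·p₁ + (1−π)·p₀ = 0.403×0.0168 + 0.597×0.00987 = 0.012663.
Under exogeneity, PAF = [P(Y=1) − p₀] / P(Y=1).
PAF = (0.012663 − 0.00987) / 0.012663 ≈ 0.2206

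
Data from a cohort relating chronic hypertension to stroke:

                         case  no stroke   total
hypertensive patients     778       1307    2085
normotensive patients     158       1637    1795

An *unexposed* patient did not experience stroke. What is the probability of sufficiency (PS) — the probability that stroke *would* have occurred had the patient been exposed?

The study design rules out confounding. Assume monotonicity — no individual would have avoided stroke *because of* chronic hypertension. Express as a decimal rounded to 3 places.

p₁ = P(outcome | exposed) = 778/2085 = 0.37314
p₀ = P(outcome | unexposed) = 158/1795 = 0.088022
Under exogeneity and monotonicity, PS = (p₁ − p₀) / (1 − p₀).
PS = (0.37314 − 0.088022) / (1 − 0.088022) = 0.28512 / 0.91198 ≈ 0.3126

PS ≈ 0.313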